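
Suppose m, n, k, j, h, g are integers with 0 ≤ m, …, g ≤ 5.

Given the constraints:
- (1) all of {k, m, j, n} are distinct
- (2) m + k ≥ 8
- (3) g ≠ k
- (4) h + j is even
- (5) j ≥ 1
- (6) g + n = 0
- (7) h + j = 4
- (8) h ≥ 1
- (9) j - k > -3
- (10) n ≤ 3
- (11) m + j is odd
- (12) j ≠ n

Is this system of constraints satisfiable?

Satisfiable

The assignment m = 5, n = 0, k = 4, j = 2, h = 2, g = 0 works:
  constraint 2 holds since m + k = 9.
  constraint 6 holds since g + n = 0.
The rest check out directly.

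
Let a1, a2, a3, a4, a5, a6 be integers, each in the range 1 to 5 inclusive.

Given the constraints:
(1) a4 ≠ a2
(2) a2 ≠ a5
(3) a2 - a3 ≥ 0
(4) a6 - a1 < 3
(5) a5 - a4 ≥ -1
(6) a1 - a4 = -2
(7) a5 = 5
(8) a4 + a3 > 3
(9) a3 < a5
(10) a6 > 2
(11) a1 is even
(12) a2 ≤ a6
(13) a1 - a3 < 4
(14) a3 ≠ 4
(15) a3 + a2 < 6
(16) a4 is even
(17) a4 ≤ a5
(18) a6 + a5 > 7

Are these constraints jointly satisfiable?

Satisfiable

One satisfying assignment is a1 = 2, a2 = 2, a3 = 1, a4 = 4, a5 = 5, a6 = 4.
For the less obvious constraints — constraint 3: a2 - a3 = 1; constraint 4: a6 - a1 = 2; constraint 5: a5 - a4 = 1 — and the others hold by inspection.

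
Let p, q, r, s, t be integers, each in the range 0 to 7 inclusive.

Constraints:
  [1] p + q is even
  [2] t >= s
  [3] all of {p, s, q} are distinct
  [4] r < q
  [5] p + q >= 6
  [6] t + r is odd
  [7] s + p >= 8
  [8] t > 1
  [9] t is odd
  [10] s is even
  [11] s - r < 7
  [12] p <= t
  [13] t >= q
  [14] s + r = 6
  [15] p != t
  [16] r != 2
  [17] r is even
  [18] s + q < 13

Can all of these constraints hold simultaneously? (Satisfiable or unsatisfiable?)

Satisfiable

The assignment p = 3, q = 5, r = 0, s = 6, t = 7 works:
  constraint 5 holds since p + q = 8.
  constraint 7 holds since s + p = 9.
The rest check out directly.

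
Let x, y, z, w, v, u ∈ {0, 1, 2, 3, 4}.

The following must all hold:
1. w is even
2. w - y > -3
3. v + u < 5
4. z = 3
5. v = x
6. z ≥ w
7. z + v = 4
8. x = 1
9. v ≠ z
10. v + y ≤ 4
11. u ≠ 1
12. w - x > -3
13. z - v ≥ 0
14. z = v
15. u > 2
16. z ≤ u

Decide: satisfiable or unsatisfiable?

Unsatisfiable

Constraint 4 fixes z = 3 and constraint 8 fixes x = 1. Constraints 5 and 14 give z = v = x, so z = x. But 3 ≠ 1 — contradiction.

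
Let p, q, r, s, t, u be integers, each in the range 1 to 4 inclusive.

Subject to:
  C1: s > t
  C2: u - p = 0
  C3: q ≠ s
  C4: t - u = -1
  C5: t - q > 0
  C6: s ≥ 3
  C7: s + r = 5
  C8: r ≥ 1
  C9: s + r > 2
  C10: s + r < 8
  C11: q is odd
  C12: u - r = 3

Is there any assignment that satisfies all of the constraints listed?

Satisfiable

Take p = 4, q = 1, r = 1, s = 4, t = 3, u = 4. Then constraint 2: u - p = 0; constraint 4: t - u = -1, and every other listed constraint is also met.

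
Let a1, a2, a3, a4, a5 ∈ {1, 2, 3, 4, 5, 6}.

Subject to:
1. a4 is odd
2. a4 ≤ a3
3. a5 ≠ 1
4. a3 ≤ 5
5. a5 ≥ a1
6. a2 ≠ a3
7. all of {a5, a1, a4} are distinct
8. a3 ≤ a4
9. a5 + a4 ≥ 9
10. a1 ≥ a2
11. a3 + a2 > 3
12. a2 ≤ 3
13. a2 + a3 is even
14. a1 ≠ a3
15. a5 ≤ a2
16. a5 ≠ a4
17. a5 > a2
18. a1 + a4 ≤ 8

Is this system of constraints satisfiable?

From constraints 12 and 15: a5 ≤ a2 ≤ 3. From constraints 2 and 4: a4 ≤ a3 ≤ 5. Hence a5 + a4 ≤ 8. But constraint 9 requires a5 + a4 ≥ 9, and 9 > 8. Contradiction.

Unsatisfiable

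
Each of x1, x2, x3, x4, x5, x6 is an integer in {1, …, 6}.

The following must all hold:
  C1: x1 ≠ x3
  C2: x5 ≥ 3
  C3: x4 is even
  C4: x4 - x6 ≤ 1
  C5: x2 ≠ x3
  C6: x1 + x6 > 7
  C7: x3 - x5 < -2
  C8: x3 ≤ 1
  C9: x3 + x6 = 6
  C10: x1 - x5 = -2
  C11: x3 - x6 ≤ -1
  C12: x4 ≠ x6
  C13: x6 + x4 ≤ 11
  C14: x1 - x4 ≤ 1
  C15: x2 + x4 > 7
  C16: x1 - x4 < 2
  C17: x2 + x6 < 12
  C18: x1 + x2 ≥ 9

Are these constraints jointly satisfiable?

Setting (x1, x2, x3, x4, x5, x6) = (4, 6, 1, 4, 6, 5) satisfies everything: constraint 4: x4 - x6 = -1; constraint 6: x1 + x6 = 9; constraint 7: x3 - x5 = -5, and the others follow.

Satisfiable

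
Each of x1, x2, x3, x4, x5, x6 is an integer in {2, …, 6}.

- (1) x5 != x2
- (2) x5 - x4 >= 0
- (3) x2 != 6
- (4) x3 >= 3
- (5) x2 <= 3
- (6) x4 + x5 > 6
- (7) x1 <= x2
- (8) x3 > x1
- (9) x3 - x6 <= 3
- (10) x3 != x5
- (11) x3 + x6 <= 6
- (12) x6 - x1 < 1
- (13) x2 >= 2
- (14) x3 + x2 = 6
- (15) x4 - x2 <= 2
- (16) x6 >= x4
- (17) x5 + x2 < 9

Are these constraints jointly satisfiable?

Take x1 = 2, x2 = 2, x3 = 4, x4 = 2, x5 = 5, x6 = 2. Then constraint 2: x5 - x4 = 3; constraint 6: x4 + x5 = 7, and every other listed constraint is also met.

Satisfiable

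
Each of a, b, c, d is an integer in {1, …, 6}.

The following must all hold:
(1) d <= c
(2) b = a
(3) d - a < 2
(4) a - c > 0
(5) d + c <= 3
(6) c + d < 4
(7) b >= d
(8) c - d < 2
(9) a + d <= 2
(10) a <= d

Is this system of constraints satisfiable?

Constraints 1, 4, and 10 give d ≤ c, c < a, a ≤ d. Chaining: d ≤ c < a ≤ d, which forces d < d — impossible.

Unsatisfiable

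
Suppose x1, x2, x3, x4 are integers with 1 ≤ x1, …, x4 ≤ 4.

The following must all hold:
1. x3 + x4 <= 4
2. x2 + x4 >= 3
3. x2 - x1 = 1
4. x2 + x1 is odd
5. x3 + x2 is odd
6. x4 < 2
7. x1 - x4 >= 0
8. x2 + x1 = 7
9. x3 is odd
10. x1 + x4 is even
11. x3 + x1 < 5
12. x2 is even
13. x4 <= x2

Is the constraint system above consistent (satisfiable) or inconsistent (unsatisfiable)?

Try x1 = 3, x2 = 4, x3 = 1, x4 = 1.
Check constraint 1: x3 + x4 = 2; constraint 2: x2 + x4 = 5; constraint 3: x2 - x1 = 1. The remaining constraints are straightforward to verify.

Satisfiable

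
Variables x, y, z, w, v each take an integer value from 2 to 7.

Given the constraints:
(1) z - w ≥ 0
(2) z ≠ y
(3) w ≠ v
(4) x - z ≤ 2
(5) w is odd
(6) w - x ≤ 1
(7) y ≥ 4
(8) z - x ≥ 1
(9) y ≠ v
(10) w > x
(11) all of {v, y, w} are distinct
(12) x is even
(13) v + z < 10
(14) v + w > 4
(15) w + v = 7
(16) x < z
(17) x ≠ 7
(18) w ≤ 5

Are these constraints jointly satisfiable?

Take x = 2, y = 5, z = 3, w = 3, v = 4. Then constraint 1: z - w = 0; constraint 4: x - z = -1, and every other listed constraint is also met.

Satisfiable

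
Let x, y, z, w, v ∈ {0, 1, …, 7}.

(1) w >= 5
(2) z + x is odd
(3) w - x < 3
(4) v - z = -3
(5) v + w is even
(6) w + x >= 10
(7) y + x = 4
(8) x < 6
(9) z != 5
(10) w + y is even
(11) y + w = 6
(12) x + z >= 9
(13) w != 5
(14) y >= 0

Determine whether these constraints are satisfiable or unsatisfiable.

Satisfiable

Take x = 4, y = 0, z = 7, w = 6, v = 4. Then constraint 3: w - x = 2; constraint 4: v - z = -3, and every other listed constraint is also met.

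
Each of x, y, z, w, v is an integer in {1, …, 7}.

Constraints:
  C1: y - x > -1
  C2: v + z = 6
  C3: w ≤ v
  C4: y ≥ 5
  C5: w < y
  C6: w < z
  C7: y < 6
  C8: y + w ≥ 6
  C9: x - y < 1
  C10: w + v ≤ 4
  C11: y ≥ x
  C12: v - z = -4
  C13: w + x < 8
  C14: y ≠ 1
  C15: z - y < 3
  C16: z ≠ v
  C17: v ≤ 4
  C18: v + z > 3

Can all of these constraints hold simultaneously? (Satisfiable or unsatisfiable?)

The assignment x = 5, y = 5, z = 5, w = 1, v = 1 works:
  constraint 1 holds since y - x = 0.
  constraint 2 holds since v + z = 6.
The rest check out directly.

Satisfiable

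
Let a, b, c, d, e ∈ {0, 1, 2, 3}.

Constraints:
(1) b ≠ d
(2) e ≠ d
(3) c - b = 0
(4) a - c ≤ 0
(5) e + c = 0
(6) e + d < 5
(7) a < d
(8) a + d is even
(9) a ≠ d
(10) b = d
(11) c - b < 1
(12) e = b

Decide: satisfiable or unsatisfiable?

Unsatisfiable

From constraints 10 and 12, e = b = d, so e = d. But constraint 2 says e ≠ d. Contradiction.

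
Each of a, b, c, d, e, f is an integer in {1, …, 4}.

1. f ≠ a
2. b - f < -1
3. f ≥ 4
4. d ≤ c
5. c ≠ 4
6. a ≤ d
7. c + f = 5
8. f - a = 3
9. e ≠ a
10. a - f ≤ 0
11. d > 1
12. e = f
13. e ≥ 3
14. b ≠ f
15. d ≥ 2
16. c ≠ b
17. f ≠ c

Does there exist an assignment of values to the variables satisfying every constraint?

Unsatisfiable

From constraints 4 and 15: c ≥ d ≥ 2. From constraint 3: f ≥ 4. Hence c + f ≥ 6. But constraint 7 requires c + f = 5, and 5 < 6. Contradiction.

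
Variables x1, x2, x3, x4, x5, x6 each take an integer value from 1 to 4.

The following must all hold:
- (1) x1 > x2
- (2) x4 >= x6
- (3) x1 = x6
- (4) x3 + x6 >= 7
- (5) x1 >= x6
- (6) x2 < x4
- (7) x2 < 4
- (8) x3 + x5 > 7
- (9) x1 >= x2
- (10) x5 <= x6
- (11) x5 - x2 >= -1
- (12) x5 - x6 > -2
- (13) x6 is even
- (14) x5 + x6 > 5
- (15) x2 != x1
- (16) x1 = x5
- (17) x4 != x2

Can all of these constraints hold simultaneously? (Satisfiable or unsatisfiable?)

Try x1 = 4, x2 = 3, x3 = 4, x4 = 4, x5 = 4, x6 = 4.
Check constraint 4: x3 + x6 = 8; constraint 8: x3 + x5 = 8. The remaining constraints are straightforward to verify.

Satisfiable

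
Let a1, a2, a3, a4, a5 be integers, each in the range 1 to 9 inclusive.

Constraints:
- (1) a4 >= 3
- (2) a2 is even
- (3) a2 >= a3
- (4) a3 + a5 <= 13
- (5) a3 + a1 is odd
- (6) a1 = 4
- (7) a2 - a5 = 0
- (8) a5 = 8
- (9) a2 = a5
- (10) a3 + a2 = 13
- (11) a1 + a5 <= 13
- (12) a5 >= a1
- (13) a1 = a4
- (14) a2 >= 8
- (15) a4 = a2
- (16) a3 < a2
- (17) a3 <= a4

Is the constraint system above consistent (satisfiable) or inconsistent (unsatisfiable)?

Constraint 6 fixes a1 = 4 and constraint 8 fixes a5 = 8. Constraints 9, 13, and 15 give a1 = a4 = a2 = a5, so a1 = a5. But 4 ≠ 8 — contradiction.

Unsatisfiable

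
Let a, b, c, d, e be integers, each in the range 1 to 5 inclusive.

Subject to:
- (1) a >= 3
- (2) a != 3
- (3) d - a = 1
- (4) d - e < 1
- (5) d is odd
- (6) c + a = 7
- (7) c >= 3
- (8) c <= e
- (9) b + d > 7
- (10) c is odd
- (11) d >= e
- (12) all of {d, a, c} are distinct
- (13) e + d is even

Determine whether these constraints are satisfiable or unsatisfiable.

The assignment a = 4, b = 4, c = 3, d = 5, e = 5 works:
  constraint 3 holds since d - a = 1.
  constraint 4 holds since d - e = 0.
The rest check out directly.

Satisfiable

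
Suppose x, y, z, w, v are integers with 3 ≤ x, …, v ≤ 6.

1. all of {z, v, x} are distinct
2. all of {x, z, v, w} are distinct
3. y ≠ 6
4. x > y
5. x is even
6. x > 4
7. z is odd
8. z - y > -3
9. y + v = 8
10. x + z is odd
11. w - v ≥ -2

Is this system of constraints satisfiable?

One satisfying assignment is x = 6, y = 4, z = 3, w = 5, v = 4.
For the less obvious constraints — constraint 8: z - y = -1; constraint 9: y + v = 8; constraint 11: w - v = 1 — and the others hold by inspection.

Satisfiable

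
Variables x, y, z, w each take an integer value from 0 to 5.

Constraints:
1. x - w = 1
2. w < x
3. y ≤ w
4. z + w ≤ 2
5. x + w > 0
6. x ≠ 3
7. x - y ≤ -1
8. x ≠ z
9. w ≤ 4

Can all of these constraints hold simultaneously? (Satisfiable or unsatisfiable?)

Unsatisfiable

Constraints 2, 3, and 7 give y ≤ w, w < x, x < y. Chaining: y ≤ w < x < y, which forces y < y — impossible.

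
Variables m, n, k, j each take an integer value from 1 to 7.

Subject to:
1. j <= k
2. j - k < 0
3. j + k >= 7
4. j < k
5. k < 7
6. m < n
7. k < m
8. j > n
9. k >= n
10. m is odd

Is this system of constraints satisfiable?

Unsatisfiable

Constraints 4, 6, 7, and 8 give m < n, n < j, j < k, k < m. Chaining: m < n < j < k < m, which forces m < m — impossible.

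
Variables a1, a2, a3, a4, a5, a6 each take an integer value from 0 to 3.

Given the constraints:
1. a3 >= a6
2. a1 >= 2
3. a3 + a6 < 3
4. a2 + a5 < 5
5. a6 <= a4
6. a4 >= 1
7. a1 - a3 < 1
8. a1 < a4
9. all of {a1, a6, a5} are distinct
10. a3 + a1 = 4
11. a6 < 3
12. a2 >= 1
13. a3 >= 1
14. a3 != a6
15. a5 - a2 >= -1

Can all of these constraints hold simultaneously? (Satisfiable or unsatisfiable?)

Satisfiable

Try a1 = 2, a2 = 1, a3 = 2, a4 = 3, a5 = 3, a6 = 0.
Check constraint 3: a3 + a6 = 2; constraint 4: a2 + a5 = 4. The remaining constraints are straightforward to verify.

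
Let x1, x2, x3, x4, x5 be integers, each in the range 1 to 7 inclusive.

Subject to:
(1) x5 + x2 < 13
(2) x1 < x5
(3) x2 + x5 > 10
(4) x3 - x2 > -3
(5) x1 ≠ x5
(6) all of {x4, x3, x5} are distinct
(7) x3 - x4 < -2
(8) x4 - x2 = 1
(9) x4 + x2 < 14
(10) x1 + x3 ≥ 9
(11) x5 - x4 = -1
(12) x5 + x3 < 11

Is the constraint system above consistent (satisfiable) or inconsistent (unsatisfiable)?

Satisfiable

Try x1 = 5, x2 = 6, x3 = 4, x4 = 7, x5 = 6.
Check constraint 1: x5 + x2 = 12; constraint 3: x2 + x5 = 12. The remaining constraints are straightforward to verify.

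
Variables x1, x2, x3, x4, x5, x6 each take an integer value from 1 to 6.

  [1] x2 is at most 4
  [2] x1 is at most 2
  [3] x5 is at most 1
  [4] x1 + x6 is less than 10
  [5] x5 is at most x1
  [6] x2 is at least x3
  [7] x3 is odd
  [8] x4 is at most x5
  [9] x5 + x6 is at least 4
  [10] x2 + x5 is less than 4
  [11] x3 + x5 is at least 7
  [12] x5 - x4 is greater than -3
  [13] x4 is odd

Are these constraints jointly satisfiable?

From constraints 1 and 6: x3 ≤ x2 ≤ 4. From constraints 2 and 5: x5 ≤ x1 ≤ 2. Hence x3 + x5 ≤ 6. But constraint 11 requires x3 + x5 ≥ 7, and 7 > 6. Contradiction.

Unsatisfiable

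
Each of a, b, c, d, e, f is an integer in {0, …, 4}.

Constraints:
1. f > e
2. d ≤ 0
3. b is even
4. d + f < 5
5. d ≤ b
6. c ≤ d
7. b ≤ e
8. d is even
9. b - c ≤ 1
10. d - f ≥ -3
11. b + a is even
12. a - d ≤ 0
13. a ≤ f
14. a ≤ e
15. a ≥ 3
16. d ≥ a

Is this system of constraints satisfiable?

From constraints 15 and 16: d ≥ a and a ≥ 3, so d ≥ 3. From constraint 2: d ≤ 0. But 0 < 3, so no value of d works.

Unsatisfiable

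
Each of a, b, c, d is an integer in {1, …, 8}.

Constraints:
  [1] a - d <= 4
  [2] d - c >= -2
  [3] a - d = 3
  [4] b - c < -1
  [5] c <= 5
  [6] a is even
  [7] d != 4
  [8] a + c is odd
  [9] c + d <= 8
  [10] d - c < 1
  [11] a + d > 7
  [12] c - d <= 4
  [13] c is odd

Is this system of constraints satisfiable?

The assignment a = 6, b = 3, c = 5, d = 3 works:
  constraint 1 holds since a - d = 3.
  constraint 2 holds since d - c = -2.
The rest check out directly.

Satisfiable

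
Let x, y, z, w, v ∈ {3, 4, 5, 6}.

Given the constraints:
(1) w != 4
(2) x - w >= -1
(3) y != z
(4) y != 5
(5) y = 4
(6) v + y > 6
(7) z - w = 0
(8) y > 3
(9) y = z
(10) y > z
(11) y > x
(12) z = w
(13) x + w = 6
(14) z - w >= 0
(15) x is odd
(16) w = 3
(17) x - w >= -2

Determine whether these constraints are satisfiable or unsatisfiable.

Constraint 5 fixes y = 4 and constraint 16 fixes w = 3. Constraints 9 and 12 give y = z = w, so y = w. But 4 ≠ 3 — contradiction.

Unsatisfiable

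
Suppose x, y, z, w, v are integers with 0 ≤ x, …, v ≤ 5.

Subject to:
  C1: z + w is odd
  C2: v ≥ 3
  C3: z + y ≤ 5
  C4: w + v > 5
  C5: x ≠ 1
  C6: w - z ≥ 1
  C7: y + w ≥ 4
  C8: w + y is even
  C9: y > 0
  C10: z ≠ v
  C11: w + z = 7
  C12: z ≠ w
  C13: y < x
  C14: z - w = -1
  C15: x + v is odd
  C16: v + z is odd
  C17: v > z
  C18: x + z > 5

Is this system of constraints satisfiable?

Satisfiable

The assignment x = 5, y = 2, z = 3, w = 4, v = 4 works:
  constraint 3 holds since z + y = 5.
  constraint 4 holds since w + v = 8.
  constraint 6 holds since w - z = 1.
The rest check out directly.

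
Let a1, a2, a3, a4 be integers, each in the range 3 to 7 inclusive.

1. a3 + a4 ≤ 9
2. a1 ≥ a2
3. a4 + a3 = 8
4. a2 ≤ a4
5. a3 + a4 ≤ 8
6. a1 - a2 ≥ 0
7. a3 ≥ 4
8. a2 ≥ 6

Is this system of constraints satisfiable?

From constraint 7: a3 ≥ 4. From constraints 4 and 8: a4 ≥ a2 ≥ 6. Hence a3 + a4 ≥ 10. But constraint 1 requires a3 + a4 ≤ 9, and 9 < 10. Contradiction.

Unsatisfiable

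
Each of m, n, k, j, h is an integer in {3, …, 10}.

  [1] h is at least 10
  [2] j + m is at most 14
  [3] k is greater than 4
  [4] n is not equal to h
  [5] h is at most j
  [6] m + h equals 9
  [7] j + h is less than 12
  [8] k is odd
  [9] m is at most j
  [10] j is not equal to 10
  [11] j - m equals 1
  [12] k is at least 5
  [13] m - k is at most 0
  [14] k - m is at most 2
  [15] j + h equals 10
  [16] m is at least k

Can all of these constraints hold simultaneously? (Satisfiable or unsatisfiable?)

Unsatisfiable

From constraints 1 and 5: j ≥ h ≥ 10. From constraints 12 and 16: m ≥ k ≥ 5. Hence j + m ≥ 15. But constraint 2 requires j + m ≤ 14, and 14 < 15. Contradiction.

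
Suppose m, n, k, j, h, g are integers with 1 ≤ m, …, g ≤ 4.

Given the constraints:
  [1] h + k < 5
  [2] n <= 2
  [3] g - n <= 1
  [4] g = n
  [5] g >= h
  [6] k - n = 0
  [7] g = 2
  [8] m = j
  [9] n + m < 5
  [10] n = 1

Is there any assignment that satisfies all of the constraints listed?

Unsatisfiable

Constraint 7 fixes g = 2 and constraint 10 fixes n = 1, but constraint 4 requires g = n. Since 2 ≠ 1, contradiction.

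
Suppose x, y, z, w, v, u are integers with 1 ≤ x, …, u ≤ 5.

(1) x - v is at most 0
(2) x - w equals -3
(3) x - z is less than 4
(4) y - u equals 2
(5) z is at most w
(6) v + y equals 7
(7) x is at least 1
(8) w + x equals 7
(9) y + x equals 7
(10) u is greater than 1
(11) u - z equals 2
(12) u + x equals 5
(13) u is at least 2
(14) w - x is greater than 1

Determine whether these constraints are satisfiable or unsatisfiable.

Satisfiable

The assignment x = 2, y = 5, z = 1, w = 5, v = 2, u = 3 works:
  constraint 1 holds since x - v = 0.
  constraint 2 holds since x - w = -3.
  constraint 3 holds since x - z = 1.
The rest check out directly.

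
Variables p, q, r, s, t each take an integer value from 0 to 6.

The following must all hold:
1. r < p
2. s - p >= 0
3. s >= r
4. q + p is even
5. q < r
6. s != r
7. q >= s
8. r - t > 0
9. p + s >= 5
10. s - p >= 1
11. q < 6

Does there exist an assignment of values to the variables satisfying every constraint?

Constraints 1, 2, 5, and 7 give q < r, r < p, p ≤ s, s ≤ q. Chaining: q < r < p ≤ s ≤ q, which forces q < q — impossible.

Unsatisfiable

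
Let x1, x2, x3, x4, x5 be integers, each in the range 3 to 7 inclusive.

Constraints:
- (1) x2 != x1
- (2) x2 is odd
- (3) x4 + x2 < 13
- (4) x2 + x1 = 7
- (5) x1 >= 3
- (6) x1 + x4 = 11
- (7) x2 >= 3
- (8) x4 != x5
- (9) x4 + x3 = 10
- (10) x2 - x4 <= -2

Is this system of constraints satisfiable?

One satisfying assignment is x1 = 4, x2 = 3, x3 = 3, x4 = 7, x5 = 3.
For the less obvious constraints — constraint 3: x4 + x2 = 10; constraint 4: x2 + x1 = 7; constraint 6: x1 + x4 = 11 — and the others hold by inspection.

Satisfiable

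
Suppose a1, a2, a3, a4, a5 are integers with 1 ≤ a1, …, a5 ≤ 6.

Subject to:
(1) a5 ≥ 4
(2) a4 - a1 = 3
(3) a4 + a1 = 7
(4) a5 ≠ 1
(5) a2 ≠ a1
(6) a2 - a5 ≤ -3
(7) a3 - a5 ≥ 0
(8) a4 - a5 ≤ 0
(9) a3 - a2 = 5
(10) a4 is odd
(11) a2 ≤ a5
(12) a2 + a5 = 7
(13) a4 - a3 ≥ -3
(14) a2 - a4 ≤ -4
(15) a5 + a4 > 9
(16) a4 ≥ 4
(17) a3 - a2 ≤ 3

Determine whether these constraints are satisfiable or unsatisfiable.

Constraints 7, 8, 14, and 17 give a5 − a4 ≥ 0, a4 − a2 ≥ 4, a2 − a3 ≥ -3, a3 − a5 ≥ 0.
Adding all 4 inequalities: the left sides telescope to 0, and the right sides sum to 0 + 4 + (-3) + 0 = 1. So 0 ≥ 1, which is false.

Unsatisfiable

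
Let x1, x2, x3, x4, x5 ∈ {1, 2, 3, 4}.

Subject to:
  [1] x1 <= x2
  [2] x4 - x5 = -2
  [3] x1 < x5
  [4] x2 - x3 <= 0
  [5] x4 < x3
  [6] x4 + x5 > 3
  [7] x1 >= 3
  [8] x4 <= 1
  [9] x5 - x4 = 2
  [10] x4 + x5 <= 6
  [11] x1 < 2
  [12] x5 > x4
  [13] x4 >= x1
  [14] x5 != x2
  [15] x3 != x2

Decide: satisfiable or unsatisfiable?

Unsatisfiable

From constraint 7: x1 ≥ 3. From constraints 8 and 13: x1 ≤ x4 and x4 ≤ 1, so x1 ≤ 1. But 1 < 3, so no value of x1 works.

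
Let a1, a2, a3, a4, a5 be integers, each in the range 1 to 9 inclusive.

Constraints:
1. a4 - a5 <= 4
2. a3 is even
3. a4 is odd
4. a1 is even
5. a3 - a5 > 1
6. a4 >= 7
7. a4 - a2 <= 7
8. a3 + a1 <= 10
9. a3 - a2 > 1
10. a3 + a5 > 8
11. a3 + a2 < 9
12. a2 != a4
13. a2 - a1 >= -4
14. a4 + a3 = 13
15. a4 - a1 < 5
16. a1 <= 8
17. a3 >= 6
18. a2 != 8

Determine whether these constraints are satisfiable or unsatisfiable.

Try a1 = 4, a2 = 2, a3 = 6, a4 = 7, a5 = 4.
Check constraint 1: a4 - a5 = 3; constraint 5: a3 - a5 = 2. The remaining constraints are straightforward to verify.

Satisfiable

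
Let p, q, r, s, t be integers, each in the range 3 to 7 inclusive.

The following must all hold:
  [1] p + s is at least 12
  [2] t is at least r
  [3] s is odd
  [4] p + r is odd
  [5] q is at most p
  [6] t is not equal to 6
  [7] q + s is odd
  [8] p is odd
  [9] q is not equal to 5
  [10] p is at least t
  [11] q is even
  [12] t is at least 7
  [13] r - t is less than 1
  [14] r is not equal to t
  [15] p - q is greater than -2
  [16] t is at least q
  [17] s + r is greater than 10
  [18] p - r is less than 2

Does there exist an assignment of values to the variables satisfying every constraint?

Satisfiable

Setting (p, q, r, s, t) = (7, 6, 6, 7, 7) satisfies everything: constraint 1: p + s = 14; constraint 13: r - t = -1; constraint 15: p - q = 1, and the others follow.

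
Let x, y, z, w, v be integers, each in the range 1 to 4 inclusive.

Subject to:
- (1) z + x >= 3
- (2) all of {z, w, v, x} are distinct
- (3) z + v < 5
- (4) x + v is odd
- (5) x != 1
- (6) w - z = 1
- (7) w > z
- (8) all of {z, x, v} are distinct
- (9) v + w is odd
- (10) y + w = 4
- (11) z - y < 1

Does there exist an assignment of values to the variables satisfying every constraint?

Satisfiable

Take x = 4, y = 2, z = 1, w = 2, v = 3. Then constraint 1: z + x = 5; constraint 3: z + v = 4, and every other listed constraint is also met.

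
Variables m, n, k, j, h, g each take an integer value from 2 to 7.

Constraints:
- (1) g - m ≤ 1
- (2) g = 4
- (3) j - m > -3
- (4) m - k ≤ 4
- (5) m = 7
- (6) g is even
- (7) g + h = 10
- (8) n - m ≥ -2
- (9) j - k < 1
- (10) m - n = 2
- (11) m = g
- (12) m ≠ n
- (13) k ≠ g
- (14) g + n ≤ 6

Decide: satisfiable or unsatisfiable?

Constraint 5 fixes m = 7 and constraint 2 fixes g = 4, but constraint 11 requires m = g. Since 7 ≠ 4, contradiction.

Unsatisfiable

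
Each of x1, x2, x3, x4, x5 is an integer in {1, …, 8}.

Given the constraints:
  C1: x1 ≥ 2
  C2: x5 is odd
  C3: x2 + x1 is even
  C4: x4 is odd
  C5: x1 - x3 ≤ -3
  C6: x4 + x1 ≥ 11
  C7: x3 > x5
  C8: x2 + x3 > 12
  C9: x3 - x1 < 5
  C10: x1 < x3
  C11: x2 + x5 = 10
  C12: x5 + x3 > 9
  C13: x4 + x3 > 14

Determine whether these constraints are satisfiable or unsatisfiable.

Setting (x1, x2, x3, x4, x5) = (5, 7, 8, 7, 3) satisfies everything: constraint 5: x1 - x3 = -3; constraint 6: x4 + x1 = 12, and the others follow.

Satisfiable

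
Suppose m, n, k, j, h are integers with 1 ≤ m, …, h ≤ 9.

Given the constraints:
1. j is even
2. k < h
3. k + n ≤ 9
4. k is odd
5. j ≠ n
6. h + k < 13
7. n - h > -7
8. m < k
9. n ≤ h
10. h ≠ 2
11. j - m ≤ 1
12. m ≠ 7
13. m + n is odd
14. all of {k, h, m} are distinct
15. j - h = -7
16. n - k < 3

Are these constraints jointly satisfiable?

Try m = 2, n = 3, k = 3, j = 2, h = 9.
Check constraint 3: k + n = 6; constraint 6: h + k = 12; constraint 7: n - h = -6. The remaining constraints are straightforward to verify.

Satisfiable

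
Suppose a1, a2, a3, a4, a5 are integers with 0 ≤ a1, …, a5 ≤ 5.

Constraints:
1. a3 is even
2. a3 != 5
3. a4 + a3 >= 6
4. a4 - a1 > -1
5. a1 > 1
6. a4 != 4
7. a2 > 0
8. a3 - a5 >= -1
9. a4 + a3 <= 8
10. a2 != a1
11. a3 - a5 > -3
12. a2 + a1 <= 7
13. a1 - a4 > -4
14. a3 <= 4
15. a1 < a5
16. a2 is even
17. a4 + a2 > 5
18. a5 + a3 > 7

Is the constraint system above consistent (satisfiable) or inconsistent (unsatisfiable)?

One satisfying assignment is a1 = 2, a2 = 4, a3 = 4, a4 = 3, a5 = 4.
For the less obvious constraints — constraint 3: a4 + a3 = 7; constraint 4: a4 - a1 = 1 — and the others hold by inspection.

Satisfiable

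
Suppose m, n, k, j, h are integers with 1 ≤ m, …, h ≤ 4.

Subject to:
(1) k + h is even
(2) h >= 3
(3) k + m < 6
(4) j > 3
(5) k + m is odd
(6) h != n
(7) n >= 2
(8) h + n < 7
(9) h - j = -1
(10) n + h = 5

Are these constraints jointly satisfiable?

The assignment m = 2, n = 2, k = 3, j = 4, h = 3 works:
  constraint 3 holds since k + m = 5.
  constraint 8 holds since h + n = 5.
  constraint 9 holds since h - j = -1.
The rest check out directly.

Satisfiable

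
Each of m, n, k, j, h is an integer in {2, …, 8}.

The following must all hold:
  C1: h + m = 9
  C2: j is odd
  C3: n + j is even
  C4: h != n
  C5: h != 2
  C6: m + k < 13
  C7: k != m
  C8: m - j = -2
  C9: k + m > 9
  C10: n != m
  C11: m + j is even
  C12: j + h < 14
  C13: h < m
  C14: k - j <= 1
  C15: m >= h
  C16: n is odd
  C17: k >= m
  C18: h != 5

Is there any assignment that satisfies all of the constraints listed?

Satisfiable

Try m = 5, n = 7, k = 6, j = 7, h = 4.
Check constraint 1: h + m = 9; constraint 6: m + k = 11; constraint 8: m - j = -2. The remaining constraints are straightforward to verify.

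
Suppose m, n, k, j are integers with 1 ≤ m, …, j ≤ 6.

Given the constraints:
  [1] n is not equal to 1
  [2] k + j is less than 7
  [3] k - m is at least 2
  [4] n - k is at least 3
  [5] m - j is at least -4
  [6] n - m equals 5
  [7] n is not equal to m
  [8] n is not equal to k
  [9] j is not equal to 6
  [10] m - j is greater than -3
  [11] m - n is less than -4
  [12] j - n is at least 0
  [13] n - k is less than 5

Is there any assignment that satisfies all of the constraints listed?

Constraints 3, 4, 5, and 12 give m − j ≥ -4, j − n ≥ 0, n − k ≥ 3, k − m ≥ 2.
Adding all 4 inequalities: the left sides telescope to 0, and the right sides sum to (-4) + 0 + 3 + 2 = 1. So 0 ≥ 1, which is false.

Unsatisfiable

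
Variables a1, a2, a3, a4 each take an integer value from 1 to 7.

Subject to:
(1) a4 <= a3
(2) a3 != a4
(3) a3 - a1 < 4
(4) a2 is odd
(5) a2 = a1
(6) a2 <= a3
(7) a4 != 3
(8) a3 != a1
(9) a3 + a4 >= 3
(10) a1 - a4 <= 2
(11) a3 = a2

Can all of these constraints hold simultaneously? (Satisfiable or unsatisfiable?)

Unsatisfiable

From constraints 5 and 11, a3 = a2 = a1, so a3 = a1. But constraint 8 says a3 ≠ a1. Contradiction.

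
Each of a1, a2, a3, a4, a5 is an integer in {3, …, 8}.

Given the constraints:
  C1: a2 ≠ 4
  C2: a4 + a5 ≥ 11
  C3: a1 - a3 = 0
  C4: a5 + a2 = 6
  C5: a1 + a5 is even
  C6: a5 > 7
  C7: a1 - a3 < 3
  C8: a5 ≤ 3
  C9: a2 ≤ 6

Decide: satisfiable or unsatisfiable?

Unsatisfiable

From constraint 6: a5 ≥ 8. From constraint 8: a5 ≤ 3. But 3 < 8, so no value of a5 works.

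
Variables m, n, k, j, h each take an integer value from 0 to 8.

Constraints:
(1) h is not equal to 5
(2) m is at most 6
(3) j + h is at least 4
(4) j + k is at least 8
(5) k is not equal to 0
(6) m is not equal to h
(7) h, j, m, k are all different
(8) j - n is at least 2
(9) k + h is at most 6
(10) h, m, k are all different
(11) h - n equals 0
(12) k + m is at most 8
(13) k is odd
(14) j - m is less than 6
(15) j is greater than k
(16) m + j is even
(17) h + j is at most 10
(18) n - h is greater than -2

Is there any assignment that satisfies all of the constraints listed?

One satisfying assignment is m = 2, n = 1, k = 5, j = 6, h = 1.
For the less obvious constraints — constraint 3: j + h = 7; constraint 4: j + k = 11; constraint 8: j - n = 5 — and the others hold by inspection.

Satisfiable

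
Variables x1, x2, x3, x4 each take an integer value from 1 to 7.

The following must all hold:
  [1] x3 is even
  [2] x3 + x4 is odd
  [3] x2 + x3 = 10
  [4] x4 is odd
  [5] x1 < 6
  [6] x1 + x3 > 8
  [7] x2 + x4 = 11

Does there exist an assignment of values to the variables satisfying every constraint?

Satisfiable

Try x1 = 4, x2 = 4, x3 = 6, x4 = 7.
Check constraint 3: x2 + x3 = 10; constraint 6: x1 + x3 = 10; constraint 7: x2 + x4 = 11. The remaining constraints are straightforward to verify.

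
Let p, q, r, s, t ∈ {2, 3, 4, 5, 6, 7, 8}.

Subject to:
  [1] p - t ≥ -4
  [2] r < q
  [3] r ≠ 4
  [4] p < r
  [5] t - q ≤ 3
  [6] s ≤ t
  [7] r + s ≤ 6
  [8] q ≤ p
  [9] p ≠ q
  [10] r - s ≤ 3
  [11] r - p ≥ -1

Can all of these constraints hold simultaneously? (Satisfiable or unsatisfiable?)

Unsatisfiable

Constraints 2, 4, and 8 give q ≤ p, p < r, r < q. Chaining: q ≤ p < r < q, which forces q < q — impossible.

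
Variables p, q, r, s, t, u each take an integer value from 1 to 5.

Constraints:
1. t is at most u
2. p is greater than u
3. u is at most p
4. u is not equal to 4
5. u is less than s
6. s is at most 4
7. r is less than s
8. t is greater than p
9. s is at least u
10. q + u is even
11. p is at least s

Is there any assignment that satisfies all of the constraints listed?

Unsatisfiable

Constraints 1, 2, and 8 give u < p, p < t, t ≤ u. Chaining: u < p < t ≤ u, which forces u < u — impossible.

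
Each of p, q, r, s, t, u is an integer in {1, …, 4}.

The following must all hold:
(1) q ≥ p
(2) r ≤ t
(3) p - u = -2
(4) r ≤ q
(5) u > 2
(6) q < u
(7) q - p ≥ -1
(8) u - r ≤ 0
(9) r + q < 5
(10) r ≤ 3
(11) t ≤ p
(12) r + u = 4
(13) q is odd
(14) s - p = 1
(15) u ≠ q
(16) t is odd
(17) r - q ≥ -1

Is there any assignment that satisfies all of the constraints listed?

Unsatisfiable

Constraints 1, 2, 6, 8, and 11 give u ≤ r, r ≤ t, t ≤ p, p ≤ q, q < u. Chaining: u ≤ r ≤ t ≤ p ≤ q < u, which forces u < u — impossible.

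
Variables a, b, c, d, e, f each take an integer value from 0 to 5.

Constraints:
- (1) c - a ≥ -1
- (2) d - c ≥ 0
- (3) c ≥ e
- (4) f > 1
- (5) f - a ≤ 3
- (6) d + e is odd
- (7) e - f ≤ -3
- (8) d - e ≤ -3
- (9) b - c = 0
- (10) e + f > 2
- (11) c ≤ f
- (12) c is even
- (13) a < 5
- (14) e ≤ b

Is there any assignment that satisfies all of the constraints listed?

Unsatisfiable

Constraints 1, 2, 5, 7, and 8 give d − c ≥ 0, c − a ≥ -1, a − f ≥ -3, f − e ≥ 3, e − d ≥ 3.
Adding all 5 inequalities: the left sides telescope to 0, and the right sides sum to 0 + (-1) + (-3) + 3 + 3 = 2. So 0 ≥ 2, which is false.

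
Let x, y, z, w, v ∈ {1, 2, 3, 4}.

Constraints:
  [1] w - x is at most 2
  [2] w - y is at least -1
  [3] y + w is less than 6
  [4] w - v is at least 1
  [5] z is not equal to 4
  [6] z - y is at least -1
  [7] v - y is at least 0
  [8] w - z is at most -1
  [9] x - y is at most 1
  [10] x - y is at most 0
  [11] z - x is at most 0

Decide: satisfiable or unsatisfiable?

Unsatisfiable

Constraints 4, 7, 8, 9, and 11 give y − x ≥ -1, x − z ≥ 0, z − w ≥ 1, w − v ≥ 1, v − y ≥ 0.
Adding all 5 inequalities: the left sides telescope to 0, and the right sides sum to (-1) + 0 + 1 + 1 + 0 = 1. So 0 ≥ 1, which is false.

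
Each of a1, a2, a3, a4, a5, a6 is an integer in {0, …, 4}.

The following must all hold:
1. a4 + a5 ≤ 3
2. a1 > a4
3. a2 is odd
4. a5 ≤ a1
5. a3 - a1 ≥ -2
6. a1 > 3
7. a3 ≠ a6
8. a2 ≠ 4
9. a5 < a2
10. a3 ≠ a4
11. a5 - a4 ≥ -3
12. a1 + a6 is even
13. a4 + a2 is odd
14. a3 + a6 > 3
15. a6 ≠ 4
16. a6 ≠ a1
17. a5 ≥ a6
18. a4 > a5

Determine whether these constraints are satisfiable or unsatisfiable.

Setting (a1, a2, a3, a4, a5, a6) = (4, 3, 4, 2, 0, 0) satisfies everything: constraint 1: a4 + a5 = 2; constraint 5: a3 - a1 = 0, and the others follow.

Satisfiable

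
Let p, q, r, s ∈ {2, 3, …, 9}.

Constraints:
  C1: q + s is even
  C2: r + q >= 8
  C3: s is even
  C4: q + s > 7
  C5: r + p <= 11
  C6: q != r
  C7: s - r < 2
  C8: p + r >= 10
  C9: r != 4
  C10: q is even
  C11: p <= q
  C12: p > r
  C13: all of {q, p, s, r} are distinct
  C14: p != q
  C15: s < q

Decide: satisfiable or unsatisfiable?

Satisfiable

Setting (p, q, r, s) = (7, 8, 3, 2) satisfies everything: constraint 2: r + q = 11; constraint 4: q + s = 10; constraint 5: r + p = 10, and the others follow.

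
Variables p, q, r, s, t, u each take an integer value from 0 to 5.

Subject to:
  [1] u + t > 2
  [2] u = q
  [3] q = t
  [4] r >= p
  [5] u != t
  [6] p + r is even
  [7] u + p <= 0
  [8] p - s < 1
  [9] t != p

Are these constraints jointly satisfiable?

From constraints 2 and 3, u = q = t, so u = t. But constraint 5 says u ≠ t. Contradiction.

Unsatisfiable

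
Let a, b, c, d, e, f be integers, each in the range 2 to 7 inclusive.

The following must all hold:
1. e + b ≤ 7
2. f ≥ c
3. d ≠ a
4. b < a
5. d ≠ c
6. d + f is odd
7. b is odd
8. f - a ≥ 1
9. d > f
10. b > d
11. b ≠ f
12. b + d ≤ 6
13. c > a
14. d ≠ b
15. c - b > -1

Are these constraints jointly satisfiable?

Constraints 2, 4, 9, 10, and 13 give c ≤ f, f < d, d < b, b < a, a < c. Chaining: c ≤ f < d < b < a < c, which forces c < c — impossible.

Unsatisfiable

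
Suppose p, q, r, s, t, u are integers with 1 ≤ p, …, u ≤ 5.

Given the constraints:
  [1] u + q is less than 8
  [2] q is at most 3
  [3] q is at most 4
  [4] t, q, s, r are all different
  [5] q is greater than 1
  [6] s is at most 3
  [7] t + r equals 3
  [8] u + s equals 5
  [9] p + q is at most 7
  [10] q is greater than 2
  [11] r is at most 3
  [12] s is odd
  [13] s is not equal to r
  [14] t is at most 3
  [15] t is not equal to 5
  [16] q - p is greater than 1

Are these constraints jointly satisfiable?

Constraints 2, 6, 11, and 14 confine each of t, q, s, r to the 3 values {1, …, 3} (the domain already gives each ≥ 1).
Constraint 4 requires all 4 of them to be distinct, but only 3 values are available — impossible by the pigeonhole principle.

Unsatisfiable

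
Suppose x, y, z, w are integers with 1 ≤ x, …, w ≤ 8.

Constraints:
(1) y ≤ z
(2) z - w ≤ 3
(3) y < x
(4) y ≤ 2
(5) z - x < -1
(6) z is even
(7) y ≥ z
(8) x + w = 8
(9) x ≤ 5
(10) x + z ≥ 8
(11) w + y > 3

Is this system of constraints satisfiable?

From constraint 9: x ≤ 5. From constraints 4 and 7: z ≤ y ≤ 2. Hence x + z ≤ 7. But constraint 10 requires x + z ≥ 8, and 8 > 7. Contradiction.

Unsatisfiable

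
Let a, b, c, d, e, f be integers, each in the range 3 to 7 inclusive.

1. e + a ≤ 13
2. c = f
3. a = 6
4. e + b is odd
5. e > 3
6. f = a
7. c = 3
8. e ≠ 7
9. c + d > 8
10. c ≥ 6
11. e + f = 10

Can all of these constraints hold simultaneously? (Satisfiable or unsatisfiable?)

Constraint 7 fixes c = 3 and constraint 3 fixes a = 6. Constraints 2 and 6 give c = f = a, so c = a. But 3 ≠ 6 — contradiction.

Unsatisfiable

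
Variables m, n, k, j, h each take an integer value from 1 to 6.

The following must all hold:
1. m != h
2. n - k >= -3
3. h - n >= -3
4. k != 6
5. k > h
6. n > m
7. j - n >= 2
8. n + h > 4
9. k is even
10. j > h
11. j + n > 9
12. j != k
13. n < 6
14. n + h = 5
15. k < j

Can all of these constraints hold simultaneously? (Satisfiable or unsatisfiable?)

Setting (m, n, k, j, h) = (2, 4, 4, 6, 1) satisfies everything: constraint 2: n - k = 0; constraint 3: h - n = -3, and the others follow.

Satisfiable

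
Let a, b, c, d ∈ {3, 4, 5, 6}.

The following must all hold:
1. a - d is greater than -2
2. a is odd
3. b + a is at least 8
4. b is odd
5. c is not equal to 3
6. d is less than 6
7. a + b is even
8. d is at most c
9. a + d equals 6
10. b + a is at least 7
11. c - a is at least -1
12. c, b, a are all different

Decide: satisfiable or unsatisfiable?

Satisfiable

Setting (a, b, c, d) = (3, 5, 4, 3) satisfies everything: constraint 1: a - d = 0; constraint 3: b + a = 8; constraint 9: a + d = 6, and the others follow.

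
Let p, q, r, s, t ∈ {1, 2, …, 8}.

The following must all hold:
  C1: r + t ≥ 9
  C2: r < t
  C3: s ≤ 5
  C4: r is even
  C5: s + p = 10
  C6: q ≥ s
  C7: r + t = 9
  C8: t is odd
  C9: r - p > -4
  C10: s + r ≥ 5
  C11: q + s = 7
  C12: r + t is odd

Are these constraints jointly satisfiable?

Satisfiable

The assignment p = 7, q = 4, r = 4, s = 3, t = 5 works:
  constraint 1 holds since r + t = 9.
  constraint 5 holds since s + p = 10.
The rest check out directly.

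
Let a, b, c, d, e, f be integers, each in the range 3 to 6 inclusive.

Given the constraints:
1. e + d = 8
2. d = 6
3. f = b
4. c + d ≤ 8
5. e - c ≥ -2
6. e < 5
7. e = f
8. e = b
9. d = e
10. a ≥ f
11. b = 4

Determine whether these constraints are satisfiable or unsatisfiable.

Constraint 2 fixes d = 6 and constraint 11 fixes b = 4. Constraints 3, 7, and 9 give d = e = f = b, so d = b. But 6 ≠ 4 — contradiction.

Unsatisfiable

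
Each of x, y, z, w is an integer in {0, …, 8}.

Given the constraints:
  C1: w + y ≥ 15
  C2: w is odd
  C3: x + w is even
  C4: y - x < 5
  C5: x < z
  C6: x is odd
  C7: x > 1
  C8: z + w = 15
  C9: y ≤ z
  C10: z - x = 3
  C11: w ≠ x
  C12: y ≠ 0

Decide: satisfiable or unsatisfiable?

Satisfiable

One satisfying assignment is x = 5, y = 8, z = 8, w = 7.
For the less obvious constraints — constraint 1: w + y = 15; constraint 4: y - x = 3 — and the others hold by inspection.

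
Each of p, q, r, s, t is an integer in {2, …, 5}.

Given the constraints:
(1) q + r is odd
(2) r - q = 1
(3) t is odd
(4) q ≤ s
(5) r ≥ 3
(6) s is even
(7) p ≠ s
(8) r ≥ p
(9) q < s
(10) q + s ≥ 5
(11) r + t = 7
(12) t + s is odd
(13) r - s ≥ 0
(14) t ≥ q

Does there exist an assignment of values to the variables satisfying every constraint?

One satisfying assignment is p = 3, q = 3, r = 4, s = 4, t = 3.
For the less obvious constraints — constraint 2: r - q = 1; constraint 10: q + s = 7 — and the others hold by inspection.

Satisfiable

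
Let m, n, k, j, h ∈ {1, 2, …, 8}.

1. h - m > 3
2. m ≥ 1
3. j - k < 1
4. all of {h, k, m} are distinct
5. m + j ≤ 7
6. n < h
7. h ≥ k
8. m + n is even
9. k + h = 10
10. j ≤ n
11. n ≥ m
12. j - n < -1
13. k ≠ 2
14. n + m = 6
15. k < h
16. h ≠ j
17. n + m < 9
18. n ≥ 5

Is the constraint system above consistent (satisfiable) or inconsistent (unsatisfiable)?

Take m = 1, n = 5, k = 4, j = 3, h = 6. Then constraint 1: h - m = 5; constraint 3: j - k = -1, and every other listed constraint is also met.

Satisfiable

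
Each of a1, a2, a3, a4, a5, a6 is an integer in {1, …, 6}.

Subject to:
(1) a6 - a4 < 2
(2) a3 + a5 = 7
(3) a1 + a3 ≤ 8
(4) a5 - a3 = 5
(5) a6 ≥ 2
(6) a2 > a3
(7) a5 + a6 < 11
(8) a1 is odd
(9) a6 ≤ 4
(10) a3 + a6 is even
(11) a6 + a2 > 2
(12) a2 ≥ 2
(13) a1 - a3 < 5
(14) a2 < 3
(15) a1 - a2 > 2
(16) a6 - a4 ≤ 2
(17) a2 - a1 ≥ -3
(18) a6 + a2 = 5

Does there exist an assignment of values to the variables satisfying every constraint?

Setting (a1, a2, a3, a4, a5, a6) = (5, 2, 1, 3, 6, 3) satisfies everything: constraint 1: a6 - a4 = 0; constraint 2: a3 + a5 = 7, and the others follow.

Satisfiable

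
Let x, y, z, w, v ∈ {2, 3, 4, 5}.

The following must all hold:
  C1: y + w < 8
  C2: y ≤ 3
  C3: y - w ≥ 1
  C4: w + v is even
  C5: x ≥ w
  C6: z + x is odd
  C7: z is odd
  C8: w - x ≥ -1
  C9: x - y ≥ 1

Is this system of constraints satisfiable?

Constraints 3, 8, and 9 give w − x ≥ -1, x − y ≥ 1, y − w ≥ 1.
Adding all 3 inequalities: the left sides telescope to 0, and the right sides sum to (-1) + 1 + 1 = 1. So 0 ≥ 1, which is false.

Unsatisfiable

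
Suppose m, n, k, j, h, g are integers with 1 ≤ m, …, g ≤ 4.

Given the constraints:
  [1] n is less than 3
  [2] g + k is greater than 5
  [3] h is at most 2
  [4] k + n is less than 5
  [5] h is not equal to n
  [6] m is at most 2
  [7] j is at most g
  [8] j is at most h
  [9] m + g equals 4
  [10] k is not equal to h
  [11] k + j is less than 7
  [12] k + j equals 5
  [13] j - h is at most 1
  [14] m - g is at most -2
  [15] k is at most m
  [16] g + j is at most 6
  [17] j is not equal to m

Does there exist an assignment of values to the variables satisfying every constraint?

Unsatisfiable

From constraints 6 and 15: k ≤ m ≤ 2. From constraints 3 and 8: j ≤ h ≤ 2. Hence k + j ≤ 4. But constraint 12 requires k + j = 5, and 5 > 4. Contradiction.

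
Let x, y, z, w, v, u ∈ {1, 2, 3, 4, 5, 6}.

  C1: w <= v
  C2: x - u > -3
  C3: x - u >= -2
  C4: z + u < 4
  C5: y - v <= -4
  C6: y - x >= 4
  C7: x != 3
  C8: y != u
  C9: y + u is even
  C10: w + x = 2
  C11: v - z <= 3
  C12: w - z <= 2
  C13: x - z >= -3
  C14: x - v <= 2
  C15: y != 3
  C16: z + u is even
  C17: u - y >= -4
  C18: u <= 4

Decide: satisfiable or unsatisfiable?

Unsatisfiable

Constraints 5, 6, 11, and 13 give z − v ≥ -3, v − y ≥ 4, y − x ≥ 4, x − z ≥ -3.
Adding all 4 inequalities: the left sides telescope to 0, and the right sides sum to (-3) + 4 + 4 + (-3) = 2. So 0 ≥ 2, which is false.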